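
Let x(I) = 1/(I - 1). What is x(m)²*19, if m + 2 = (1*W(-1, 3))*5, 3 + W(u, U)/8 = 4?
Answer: 19/1369 ≈ 0.013879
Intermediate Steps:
W(u, U) = 8 (W(u, U) = -24 + 8*4 = -24 + 32 = 8)
m = 38 (m = -2 + (1*8)*5 = -2 + 8*5 = -2 + 40 = 38)
x(I) = 1/(-1 + I)
x(m)²*19 = (1/(-1 + 38))²*19 = (1/37)²*19 = (1/1369)*19 = 19/1369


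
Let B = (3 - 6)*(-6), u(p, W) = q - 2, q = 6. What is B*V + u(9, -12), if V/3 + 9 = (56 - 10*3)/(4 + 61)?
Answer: -2302/5 ≈ -460.40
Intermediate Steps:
V = -129/5 (V = -27 + 3*((56 - 10*3)/(4 + 61)) = -27 + 3*((56 - 30)/65) = -27 + 3*(26*(1/65)) = -27 + 3*(⅖) = -27 + 6/5 = -129/5 ≈ -25.800)
u(p, W) = 4 (u(p, W) = 6 - 2 = 4)
B = 18 (B = -3*(-6) = 18)
B*V + u(9, -12) = 18*(-129/5) + 4 = -2322/5 + 4 = -2302/5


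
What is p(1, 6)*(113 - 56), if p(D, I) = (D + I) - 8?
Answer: -57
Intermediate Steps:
p(D, I) = -8 + D + I
p(1, 6)*(113 - 56) = (-8 + 1 + 6)*(113 - 56) = -1*57 = -57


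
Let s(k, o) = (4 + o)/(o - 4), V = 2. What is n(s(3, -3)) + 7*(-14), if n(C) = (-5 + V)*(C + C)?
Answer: -680/7 ≈ -97.143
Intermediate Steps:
s(k, o) = (4 + o)/(-4 + o)
n(C) = -6*C (n(C) = (-5 + 2)*(C + C) = -6*C)
n(s(3, -3)) + 7*(-14) = -6*(4 - 3)/(-4 - 3) + 7*(-14) = -6/(-7) - 98 = -(-6)/7 - 98 = -6*(-1/7) - 98 = 6/7 - 98 = -680/7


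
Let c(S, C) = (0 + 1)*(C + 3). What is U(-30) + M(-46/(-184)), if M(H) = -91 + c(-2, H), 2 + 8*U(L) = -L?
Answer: -337/4 ≈ -84.250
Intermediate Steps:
U(L) = -1/4 - L/8 (U(L) = -1/4 + (-L)/8 = -1/4 - L/8)
c(S, C) = 3 + C (c(S, C) = 1*(3 + C) = 3 + C)
M(H) = -88 + H (M(H) = -91 + (3 + H) = -88 + H)
U(-30) + M(-46/(-184)) = (-1/4 - 1/8*(-30)) + (-88 - 46/(-184)) = (-1/4 + 15/4) + (-88 - 46*(-1/184)) = 7/2 + (-88 + 1/4) = 7/2 - 351/4 = -337/4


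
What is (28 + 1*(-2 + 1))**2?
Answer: 729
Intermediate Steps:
(28 + 1*(-2 + 1))**2 = (28 + 1*(-1))**2 = (28 - 1)**2 = 27**2 = 729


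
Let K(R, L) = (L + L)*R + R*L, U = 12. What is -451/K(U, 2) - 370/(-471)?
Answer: -61927/11304 ≈ -5.4783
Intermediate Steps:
K(R, L) = 3*L*R (K(R, L) = (2*L)*R + L*R = 2*L*R + L*R = 3*L*R)
-451/K(U, 2) - 370/(-471) = -451/(3*2*12) - 370/(-471) = -451/72 - 370*(-1/471) = -451*1/72 + 370/471 = -451/72 + 370/471 = -61927/11304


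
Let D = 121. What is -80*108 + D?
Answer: -8519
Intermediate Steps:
-80*108 + D = -80*108 + 121 = -8640 + 121 = -8519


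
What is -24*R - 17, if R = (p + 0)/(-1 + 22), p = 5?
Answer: -159/7 ≈ -22.714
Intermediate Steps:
R = 5/21 (R = (5 + 0)/(-1 + 22) = 5/21 ≈ 0.23810)
-24*R - 17 = -24*5/21 - 17 = -40/7 - 17 = -159/7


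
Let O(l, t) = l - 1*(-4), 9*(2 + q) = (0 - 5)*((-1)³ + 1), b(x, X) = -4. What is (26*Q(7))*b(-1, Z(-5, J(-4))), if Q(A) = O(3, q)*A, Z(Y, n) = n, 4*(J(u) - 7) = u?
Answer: -5096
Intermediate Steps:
J(u) = 7 + u/4
q = -2 (q = -2 + ((0 - 5)*((-1)³ + 1))/9 = -2 + (-5*(-1 + 1))/9 = -2 + (-5*0)/9 = -2 + (⅑)*0 = -2 + 0 = -2)
O(l, t) = 4 + l (O(l, t) = l + 4 = 4 + l)
Q(A) = 7*A (Q(A) = (4 + 3)*A = 7*A)
(26*Q(7))*b(-1, Z(-5, J(-4))) = (26*(7*7))*(-4) = (26*49)*(-4) = 1274*(-4) = -5096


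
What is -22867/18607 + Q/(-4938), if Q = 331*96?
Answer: -117362213/15313561 ≈ -7.6639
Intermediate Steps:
Q = 31776
-22867/18607 + Q/(-4938) = -22867/18607 + 31776/(-4938) = -22867*1/18607 + 31776*(-1/4938) = -22867/18607 - 5296/823 = -117362213/15313561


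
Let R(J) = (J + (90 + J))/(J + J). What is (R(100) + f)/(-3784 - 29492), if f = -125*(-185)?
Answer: -462529/665520 ≈ -0.69499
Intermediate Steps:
f = 23125
R(J) = (90 + 2*J)/(2*J) (R(J) = (90 + 2*J)/((2*J)) = (90 + 2*J)*(1/(2*J)) = (90 + 2*J)/(2*J))
(R(100) + f)/(-3784 - 29492) = ((45 + 100)/100 + 23125)/(-3784 - 29492) = ((1/100)*145 + 23125)/(-33276) = (29/20 + 23125)*(-1/33276) = (462529/20)*(-1/33276) = -462529/665520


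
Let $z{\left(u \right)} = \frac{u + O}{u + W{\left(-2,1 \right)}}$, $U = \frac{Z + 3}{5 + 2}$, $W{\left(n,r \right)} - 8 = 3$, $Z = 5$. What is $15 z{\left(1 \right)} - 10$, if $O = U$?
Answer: $- \frac{205}{28} \approx -7.3214$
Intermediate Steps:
$W{\left(n,r \right)} = 11$ ($W{\left(n,r \right)} = 8 + 3 = 11$)
$U = \frac{8}{7}$ ($U = \frac{5 + 3}{5 + 2} = \frac{8}{7} \approx 1.1429$)
$O = \frac{8}{7} \approx 1.1429$
$z{\left(u \right)} = \frac{\frac{8}{7} + u}{11 + u}$ ($z{\left(u \right)} = \frac{u + \frac{8}{7}}{u + 11} = \frac{\frac{8}{7} + u}{11 + u}$)
$15 z{\left(1 \right)} - 10 = 15 \frac{\frac{8}{7} + 1}{11 + 1} - 10 = 15 \cdot \frac{1}{12} \cdot \frac{15}{7} - 10 = 15 \cdot \frac{5}{28} - 10 = \frac{75}{28} - 10 = - \frac{205}{28}$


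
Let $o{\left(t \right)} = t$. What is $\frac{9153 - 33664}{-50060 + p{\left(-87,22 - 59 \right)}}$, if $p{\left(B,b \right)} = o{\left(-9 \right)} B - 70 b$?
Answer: $\frac{24511}{46687} \approx 0.52501$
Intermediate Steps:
$p{\left(B,b \right)} = - 70 b - 9 B$ ($p{\left(B,b \right)} = - 9 B - 70 b = - 70 b - 9 B$)
$\frac{9153 - 33664}{-50060 + p{\left(-87,22 - 59 \right)}} = \frac{9153 - 33664}{-50060 - \left(-783 + 70 \left(22 - 59\right)\right)} = - \frac{24511}{-50060 + \left(\left(-70\right) \left(-37\right) + 783\right)} = - \frac{24511}{-50060 + \left(2590 + 783\right)} = - \frac{24511}{-50060 + 3373} = - \frac{24511}{-46687} = \left(-24511\right) \left(- \frac{1}{46687}\right) = \frac{24511}{46687}$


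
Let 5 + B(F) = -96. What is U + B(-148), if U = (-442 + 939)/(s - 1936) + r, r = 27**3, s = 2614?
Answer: 13277093/678 ≈ 19583.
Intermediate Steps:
B(F) = -101 (B(F) = -5 - 96 = -101)
r = 19683
U = 13345571/678 (U = (-442 + 939)/(2614 - 1936) + 19683 = 497/678 + 19683 = 13345571/678 ≈ 19684.)
U + B(-148) = 13345571/678 - 101 = 13277093/678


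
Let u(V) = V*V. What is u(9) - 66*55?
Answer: -3549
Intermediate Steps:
u(V) = V²
u(9) - 66*55 = 9² - 66*55 = 81 - 3630 = -3549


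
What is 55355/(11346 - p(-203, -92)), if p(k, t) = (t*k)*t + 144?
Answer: 55355/1729394 ≈ 0.032008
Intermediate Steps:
p(k, t) = 144 + k*t**2 (p(k, t) = (k*t)*t + 144 = k*t**2 + 144 = 144 + k*t**2)
55355/(11346 - p(-203, -92)) = 55355/(11346 - (144 - 203*(-92)**2)) = 55355/(11346 - (144 - 203*8464)) = 55355/(11346 - (144 - 1718192)) = 55355/(11346 - 1*(-1718048)) = 55355/(11346 + 1718048) = 55355/1729394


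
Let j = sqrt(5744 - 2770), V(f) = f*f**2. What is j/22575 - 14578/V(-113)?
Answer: 14578/1442897 + sqrt(2974)/22575 ≈ 0.012519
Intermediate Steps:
V(f) = f**3
j = sqrt(2974) ≈ 54.534
j/22575 - 14578/V(-113) = sqrt(2974)/22575 - 14578/((-113)**3) = sqrt(2974)*(1/22575) - 14578/(-1442897) = sqrt(2974)/22575 - 14578*(-1/1442897) = sqrt(2974)/22575 + 14578/1442897 = 14578/1442897 + sqrt(2974)/22575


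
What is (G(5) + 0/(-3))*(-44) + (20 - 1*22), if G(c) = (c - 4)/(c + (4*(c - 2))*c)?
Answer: -174/65 ≈ -2.6769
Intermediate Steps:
G(c) = (-4 + c)/(c + c*(-8 + 4*c)) (G(c) = (-4 + c)/(c + (4*(-2 + c))*c) = (-4 + c)/(c + (-8 + 4*c)*c) = (-4 + c)/(c + c*(-8 + 4*c)))
(G(5) + 0/(-3))*(-44) + (20 - 1*22) = ((-4 + 5)/(5*(-7 + 4*5)) + 0/(-3))*(-44) + (20 - 1*22) = ((⅕)*1/(-7 + 20) - ⅓*0)*(-44) + (20 - 22) = ((⅕)*1/13 + 0)*(-44) - 2 = ((⅕)*(1/13)*1 + 0)*(-44) - 2 = (1/65 + 0)*(-44) - 2 = (1/65)*(-44) - 2 = -44/65 - 2 = -174/65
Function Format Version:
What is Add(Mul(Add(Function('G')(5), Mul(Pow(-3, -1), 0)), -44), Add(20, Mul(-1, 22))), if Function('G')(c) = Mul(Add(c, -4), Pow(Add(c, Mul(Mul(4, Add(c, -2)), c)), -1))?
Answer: Rational(-174, 65) ≈ -2.6769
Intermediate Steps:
Function('G')(c) = Mul(Pow(Add(c, Mul(c, Add(-8, Mul(4, c)))), -1), Add(-4, c)) (Function('G')(c) = Mul(Add(-4, c), Pow(Add(c, Mul(Mul(4, Add(-2, c)), c)), -1)) = Mul(Add(-4, c), Pow(Add(c, Mul(Add(-8, Mul(4, c)), c)), -1)) = Mul(Add(-4, c), Pow(Add(c, Mul(c, Add(-8, Mul(4, c)))), -1)) = Mul(Pow(Add(c, Mul(c, Add(-8, Mul(4, c)))), -1), Add(-4, c)))
Add(Mul(Add(Function('G')(5), Mul(Pow(-3, -1), 0)), -44), Add(20, Mul(-1, 22))) = Add(Mul(Add(Mul(Pow(5, -1), Pow(Add(-7, Mul(4, 5)), -1), Add(-4, 5)), Mul(Pow(-3, -1), 0)), -44), Add(20, Mul(-1, 22))) = Add(Mul(Add(Mul(Rational(1, 5), Pow(Add(-7, 20), -1), 1), Mul(Rational(-1, 3), 0)), -44), Add(20, -22)) = Add(Mul(Add(Mul(Rational(1, 5), Pow(13, -1), 1), 0), -44), -2) = Add(Mul(Add(Mul(Rational(1, 5), Rational(1, 13), 1), 0), -44), -2) = Add(Mul(Add(Rational(1, 65), 0), -44), -2) = Add(Mul(Rational(1, 65), -44), -2) = Add(Rational(-44, 65), -2) = Rational(-174, 65)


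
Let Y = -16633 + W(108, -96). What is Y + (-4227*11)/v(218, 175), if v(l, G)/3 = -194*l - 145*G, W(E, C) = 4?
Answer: -1125219044/67667 ≈ -16629.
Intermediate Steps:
v(l, G) = -582*l - 435*G (v(l, G) = 3*(-194*l - 145*G) = -582*l - 435*G)
Y = -16629 (Y = -16633 + 4 = -16629)
Y + (-4227*11)/v(218, 175) = -16629 + (-4227*11)/(-582*218 - 435*175) = -16629 - 46497/(-126876 - 76125) = -16629 - 46497/(-203001) = -16629 - 46497*(-1/203001) = -16629 + 15499/67667 = -1125219044/67667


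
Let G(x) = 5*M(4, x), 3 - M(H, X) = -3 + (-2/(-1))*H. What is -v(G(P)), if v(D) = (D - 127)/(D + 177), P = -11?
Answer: 137/167 ≈ 0.82036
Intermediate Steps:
M(H, X) = 6 - 2*H (M(H, X) = 3 - (-3 + (-2/(-1))*H) = 3 - (-3 + (-2*(-1))*H) = 3 - (-3 + 2*H) = 3 + (3 - 2*H) = 6 - 2*H)
G(x) = -10 (G(x) = 5*(6 - 2*4) = 5*(6 - 8) = 5*(-2) = -10)
v(D) = (-127 + D)/(177 + D)
-v(G(P)) = -(-127 - 10)/(177 - 10) = -(-137)/167 = -1*(-137/167) = 137/167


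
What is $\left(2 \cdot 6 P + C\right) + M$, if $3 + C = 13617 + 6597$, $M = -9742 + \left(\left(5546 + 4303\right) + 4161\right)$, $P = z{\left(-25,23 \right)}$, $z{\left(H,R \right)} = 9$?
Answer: $24587$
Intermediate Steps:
$P = 9$
$M = 4268$ ($M = -9742 + \left(9849 + 4161\right) = -9742 + 14010 = 4268$)
$C = 20211$ ($C = -3 + \left(13617 + 6597\right) = -3 + 20214 = 20211$)
$\left(2 \cdot 6 P + C\right) + M = \left(2 \cdot 6 \cdot 9 + 20211\right) + 4268 = \left(12 \cdot 9 + 20211\right) + 4268 = \left(108 + 20211\right) + 4268 = 20319 + 4268 = 24587$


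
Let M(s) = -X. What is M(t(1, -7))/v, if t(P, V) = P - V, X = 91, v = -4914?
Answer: 1/54 ≈ 0.018519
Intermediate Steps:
M(s) = -91 (M(s) = -1*91 = -91)
M(t(1, -7))/v = -91/(-4914) = -91*(-1/4914) = 1/54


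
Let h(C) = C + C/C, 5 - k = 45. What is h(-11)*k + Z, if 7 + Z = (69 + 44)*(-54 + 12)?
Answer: -4353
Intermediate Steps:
k = -40 (k = 5 - 1*45 = 5 - 45 = -40)
h(C) = 1 + C (h(C) = C + 1 = 1 + C)
Z = -4753 (Z = -7 + (69 + 44)*(-54 + 12) = -7 + 113*(-42) = -7 - 4746 = -4753)
h(-11)*k + Z = (1 - 11)*(-40) - 4753 = -10*(-40) - 4753 = 400 - 4753 = -4353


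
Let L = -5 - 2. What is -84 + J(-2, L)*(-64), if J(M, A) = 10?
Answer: -724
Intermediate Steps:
L = -7
-84 + J(-2, L)*(-64) = -84 + 10*(-64) = -84 - 640 = -724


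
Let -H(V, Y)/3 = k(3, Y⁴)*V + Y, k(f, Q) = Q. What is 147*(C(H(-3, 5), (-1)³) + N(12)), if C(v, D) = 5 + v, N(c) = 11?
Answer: 827022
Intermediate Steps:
H(V, Y) = -3*Y - 3*V*Y⁴ (H(V, Y) = -3*(Y⁴*V + Y) = -3*(V*Y⁴ + Y) = -3*(Y + V*Y⁴) = -3*Y - 3*V*Y⁴)
147*(C(H(-3, 5), (-1)³) + N(12)) = 147*((5 + 3*5*(-1 - 1*(-3)*5³)) + 11) = 147*((5 + 3*5*(-1 - 1*(-3)*125)) + 11) = 147*((5 + 3*5*(-1 + 375)) + 11) = 147*((5 + 3*5*374) + 11) = 147*((5 + 5610) + 11) = 147*(5615 + 11) = 147*5626 = 827022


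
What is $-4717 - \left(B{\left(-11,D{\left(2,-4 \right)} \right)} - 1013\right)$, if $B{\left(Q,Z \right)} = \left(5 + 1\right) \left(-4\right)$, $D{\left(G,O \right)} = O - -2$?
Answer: $-3680$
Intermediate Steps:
$D{\left(G,O \right)} = 2 + O$ ($D{\left(G,O \right)} = O + 2 = 2 + O$)
$B{\left(Q,Z \right)} = -24$ ($B{\left(Q,Z \right)} = 6 \left(-4\right) = -24$)
$-4717 - \left(B{\left(-11,D{\left(2,-4 \right)} \right)} - 1013\right) = -4717 - \left(-24 - 1013\right) = -4717 - -1037 = -4717 + 1037 = -3680$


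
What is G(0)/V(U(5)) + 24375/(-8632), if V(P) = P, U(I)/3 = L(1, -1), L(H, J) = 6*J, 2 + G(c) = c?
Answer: -16211/5976 ≈ -2.7127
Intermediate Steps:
G(c) = -2 + c
U(I) = -18 (U(I) = 3*(6*(-1)) = 3*(-6) = -18)
G(0)/V(U(5)) + 24375/(-8632) = (-2 + 0)/(-18) + 24375/(-8632) = -2*(-1/18) + 24375*(-1/8632) = ⅑ - 1875/664 = -16211/5976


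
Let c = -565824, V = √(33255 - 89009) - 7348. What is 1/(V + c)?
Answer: -286586/164263098669 - I*√55754/328526197338 ≈ -1.7447e-6 - 7.1873e-10*I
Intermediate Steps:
V = -7348 + I*√55754 (V = √(-55754) - 7348 = I*√55754 - 7348 = -7348 + I*√55754 ≈ -7348.0 + 236.12*I)
1/(V + c) = 1/((-7348 + I*√55754) - 565824) = 1/(-573172 + I*√55754)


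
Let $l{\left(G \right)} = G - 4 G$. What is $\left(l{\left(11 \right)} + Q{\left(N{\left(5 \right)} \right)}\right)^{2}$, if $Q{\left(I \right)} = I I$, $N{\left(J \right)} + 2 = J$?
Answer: $576$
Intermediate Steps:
$N{\left(J \right)} = -2 + J$
$l{\left(G \right)} = - 3 G$
$Q{\left(I \right)} = I^{2}$
$\left(l{\left(11 \right)} + Q{\left(N{\left(5 \right)} \right)}\right)^{2} = \left(\left(-3\right) 11 + \left(-2 + 5\right)^{2}\right)^{2} = \left(-33 + 3^{2}\right)^{2} = \left(-33 + 9\right)^{2} = \left(-24\right)^{2} = 576$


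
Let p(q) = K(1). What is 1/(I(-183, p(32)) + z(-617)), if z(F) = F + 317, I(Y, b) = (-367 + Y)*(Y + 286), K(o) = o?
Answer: -1/56950 ≈ -1.7559e-5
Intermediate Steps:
p(q) = 1
I(Y, b) = (-367 + Y)*(286 + Y)
z(F) = 317 + F
1/(I(-183, p(32)) + z(-617)) = 1/((-104962 + (-183)² - 81*(-183)) + (317 - 617)) = 1/((-104962 + 33489 + 14823) - 300) = 1/(-56650 - 300) = 1/(-56950) = -1/56950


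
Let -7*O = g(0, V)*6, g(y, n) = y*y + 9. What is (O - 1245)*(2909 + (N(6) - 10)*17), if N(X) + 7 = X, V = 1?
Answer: -23869218/7 ≈ -3.4099e+6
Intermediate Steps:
g(y, n) = 9 + y² (g(y, n) = y² + 9 = 9 + y²)
N(X) = -7 + X
O = -54/7 (O = -(9 + 0²)*6/7 = -(9 + 0)*6/7 = -9*6/7 = -⅐*54 = -54/7 ≈ -7.7143)
(O - 1245)*(2909 + (N(6) - 10)*17) = (-54/7 - 1245)*(2909 + ((-7 + 6) - 10)*17) = -8769*(2909 + (-1 - 10)*17)/7 = -8769*(2909 - 11*17)/7 = -8769*(2909 - 187)/7 = -8769/7*2722 = -23869218/7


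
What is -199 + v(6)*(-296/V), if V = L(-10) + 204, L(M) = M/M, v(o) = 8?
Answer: -43163/205 ≈ -210.55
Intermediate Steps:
L(M) = 1
V = 205 (V = 1 + 204 = 205)
-199 + v(6)*(-296/V) = -199 + 8*(-296/205) = -199 - 2368/205 = -43163/205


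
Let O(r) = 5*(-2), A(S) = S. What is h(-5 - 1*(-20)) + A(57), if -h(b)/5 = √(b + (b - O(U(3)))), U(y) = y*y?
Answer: 57 - 10*√10 ≈ 25.377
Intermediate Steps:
U(y) = y²
O(r) = -10
h(b) = -5*√(10 + 2*b) (h(b) = -5*√(b + (b - 1*(-10))) = -5*√(b + (b + 10)) = -5*√(b + (10 + b)) = -5*√(10 + 2*b))
h(-5 - 1*(-20)) + A(57) = -5*√(10 + 2*(-5 - 1*(-20))) + 57 = -5*√(10 + 2*(-5 + 20)) + 57 = -5*√(10 + 2*15) + 57 = -5*√(10 + 30) + 57 = -10*√10 + 57 = 57 - 10*√10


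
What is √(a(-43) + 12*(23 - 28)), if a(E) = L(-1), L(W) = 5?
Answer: I*√55 ≈ 7.4162*I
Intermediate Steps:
a(E) = 5
√(a(-43) + 12*(23 - 28)) = √(5 + 12*(23 - 28)) = √(5 + 12*(-5)) = √(5 - 60) = √(-55) = I*√55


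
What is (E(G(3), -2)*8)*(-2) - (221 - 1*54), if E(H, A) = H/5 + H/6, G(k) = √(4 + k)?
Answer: -167 - 88*√7/15 ≈ -182.52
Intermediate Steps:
E(H, A) = 11*H/30 (E(H, A) = H*(⅕) + H*(⅙) = H/5 + H/6 = 11*H/30)
(E(G(3), -2)*8)*(-2) - (221 - 1*54) = ((11*√(4 + 3)/30)*8)*(-2) - (221 - 1*54) = ((11*√7/30)*8)*(-2) - (221 - 54) = (44*√7/15)*(-2) - 1*167 = -88*√7/15 - 167 = -167 - 88*√7/15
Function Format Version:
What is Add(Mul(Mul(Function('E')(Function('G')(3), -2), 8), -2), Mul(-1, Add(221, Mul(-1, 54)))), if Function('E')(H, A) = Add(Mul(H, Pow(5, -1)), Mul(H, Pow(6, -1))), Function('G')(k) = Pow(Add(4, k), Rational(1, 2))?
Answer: Add(-167, Mul(Rational(-88, 15), Pow(7, Rational(1, 2)))) ≈ -182.52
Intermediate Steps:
Function('E')(H, A) = Mul(Rational(11, 30), H) (Function('E')(H, A) = Add(Mul(H, Rational(1, 5)), Mul(H, Rational(1, 6))) = Add(Mul(Rational(1, 5), H), Mul(Rational(1, 6), H)) = Mul(Rational(11, 30), H))
Add(Mul(Mul(Function('E')(Function('G')(3), -2), 8), -2), Mul(-1, Add(221, Mul(-1, 54)))) = Add(Mul(Mul(Mul(Rational(11, 30), Pow(Add(4, 3), Rational(1, 2))), 8), -2), Mul(-1, Add(221, Mul(-1, 54)))) = Add(Mul(Mul(Mul(Rational(11, 30), Pow(7, Rational(1, 2))), 8), -2), Mul(-1, Add(221, -54))) = Add(Mul(Mul(Rational(44, 15), Pow(7, Rational(1, 2))), -2), Mul(-1, 167)) = Add(Mul(Rational(-88, 15), Pow(7, Rational(1, 2))), -167) = Add(-167, Mul(Rational(-88, 15), Pow(7, Rational(1, 2))))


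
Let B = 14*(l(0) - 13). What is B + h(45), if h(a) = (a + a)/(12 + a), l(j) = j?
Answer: -3428/19 ≈ -180.42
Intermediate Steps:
h(a) = 2*a/(12 + a) (h(a) = (2*a)/(12 + a) = 2*a/(12 + a))
B = -182 (B = 14*(0 - 13) = 14*(-13) = -182)
B + h(45) = -182 + 2*45/(12 + 45) = -182 + 2*45/57 = -182 + 2*45*(1/57) = -182 + 30/19 = -3428/19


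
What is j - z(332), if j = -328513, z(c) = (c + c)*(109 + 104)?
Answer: -469945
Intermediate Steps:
z(c) = 426*c (z(c) = (2*c)*213 = 426*c)
j - z(332) = -328513 - 426*332 = -328513 - 1*141432 = -328513 - 141432 = -469945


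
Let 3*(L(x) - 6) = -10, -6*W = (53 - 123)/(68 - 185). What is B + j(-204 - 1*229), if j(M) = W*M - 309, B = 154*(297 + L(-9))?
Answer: 16104878/351 ≈ 45883.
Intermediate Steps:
W = -35/351 (W = -(53 - 123)/(6*(68 - 185)) = -(-35)/(3*(-117)) = -(-35)*(-1)/(3*117) = -⅙*70/117 = -35/351 ≈ -0.099715)
L(x) = 8/3 (L(x) = 6 + (⅓)*(-10) = 6 - 10/3 = 8/3)
B = 138446/3 (B = 154*(297 + 8/3) = 154*(899/3) = 138446/3 ≈ 46149.)
j(M) = -309 - 35*M/351 (j(M) = -35*M/351 - 309 = -309 - 35*M/351)
B + j(-204 - 1*229) = 138446/3 + (-309 - 35*(-204 - 1*229)/351) = 138446/3 + (-309 - 35*(-204 - 229)/351) = 138446/3 + (-309 - 35/351*(-433)) = 138446/3 + (-309 + 15155/351) = 138446/3 - 93304/351 = 16104878/351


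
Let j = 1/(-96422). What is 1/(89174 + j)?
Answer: 96422/8598335427 ≈ 1.1214e-5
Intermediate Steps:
j = -1/96422 ≈ -1.0371e-5
1/(89174 + j) = 1/(89174 - 1/96422) = 1/(8598335427/96422) = 96422/8598335427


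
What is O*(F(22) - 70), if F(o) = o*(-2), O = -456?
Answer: 51984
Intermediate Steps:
F(o) = -2*o
O*(F(22) - 70) = -456*(-2*22 - 70) = -456*(-44 - 70) = -456*(-114) = 51984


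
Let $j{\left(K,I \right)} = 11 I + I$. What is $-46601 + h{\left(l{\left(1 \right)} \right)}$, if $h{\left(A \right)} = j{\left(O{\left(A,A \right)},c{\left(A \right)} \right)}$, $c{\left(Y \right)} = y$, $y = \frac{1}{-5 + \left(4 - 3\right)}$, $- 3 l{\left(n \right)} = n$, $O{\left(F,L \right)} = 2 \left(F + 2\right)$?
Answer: $-46604$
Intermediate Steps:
$O{\left(F,L \right)} = 4 + 2 F$ ($O{\left(F,L \right)} = 2 \left(2 + F\right) = 4 + 2 F$)
$l{\left(n \right)} = - \frac{n}{3}$
$y = - \frac{1}{4}$ ($y = \frac{1}{-5 + \left(4 - 3\right)} = \frac{1}{-5 + 1} = \frac{1}{-4} = - \frac{1}{4} \approx -0.25$)
$c{\left(Y \right)} = - \frac{1}{4}$
$j{\left(K,I \right)} = 12 I$
$h{\left(A \right)} = -3$ ($h{\left(A \right)} = 12 \left(- \frac{1}{4}\right) = -3$)
$-46601 + h{\left(l{\left(1 \right)} \right)} = -46601 - 3 = -46604$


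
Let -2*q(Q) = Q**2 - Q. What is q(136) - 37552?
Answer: -46732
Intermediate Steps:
q(Q) = Q/2 - Q**2/2 (q(Q) = -(Q**2 - Q)/2 = Q/2 - Q**2/2)
q(136) - 37552 = (1/2)*136*(1 - 1*136) - 37552 = (1/2)*136*(1 - 136) - 37552 = (1/2)*136*(-135) - 37552 = -9180 - 37552 = -46732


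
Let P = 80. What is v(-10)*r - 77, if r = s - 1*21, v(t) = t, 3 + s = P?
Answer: -637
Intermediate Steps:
s = 77 (s = -3 + 80 = 77)
r = 56 (r = 77 - 1*21 = 77 - 21 = 56)
v(-10)*r - 77 = -10*56 - 77 = -560 - 77 = -637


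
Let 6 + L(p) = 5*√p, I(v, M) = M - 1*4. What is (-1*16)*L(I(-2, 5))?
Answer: 16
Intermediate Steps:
I(v, M) = -4 + M (I(v, M) = M - 4 = -4 + M)
L(p) = -6 + 5*√p
(-1*16)*L(I(-2, 5)) = (-1*16)*(-6 + 5*√(-4 + 5)) = -16*(-6 + 5*√1) = -16*(-6 + 5*1) = -16*(-6 + 5) = -16*(-1) = 16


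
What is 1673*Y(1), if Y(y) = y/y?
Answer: 1673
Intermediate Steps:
Y(y) = 1
1673*Y(1) = 1673*1 = 1673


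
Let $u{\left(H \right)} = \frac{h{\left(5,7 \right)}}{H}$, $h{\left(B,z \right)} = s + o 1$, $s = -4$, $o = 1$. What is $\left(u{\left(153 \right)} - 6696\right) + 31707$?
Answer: $\frac{1275560}{51} \approx 25011.0$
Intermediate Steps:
$h{\left(B,z \right)} = -3$ ($h{\left(B,z \right)} = -4 + 1 \cdot 1 = -4 + 1 = -3$)
$u{\left(H \right)} = - \frac{3}{H}$
$\left(u{\left(153 \right)} - 6696\right) + 31707 = \left(- \frac{3}{153} - 6696\right) + 31707 = \left(\left(-3\right) \frac{1}{153} - 6696\right) + 31707 = \left(- \frac{1}{51} - 6696\right) + 31707 = - \frac{341497}{51} + 31707 = \frac{1275560}{51}$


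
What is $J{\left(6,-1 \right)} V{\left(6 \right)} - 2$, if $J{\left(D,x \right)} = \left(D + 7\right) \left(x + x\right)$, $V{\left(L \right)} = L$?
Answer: $-158$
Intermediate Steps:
$J{\left(D,x \right)} = 2 x \left(7 + D\right)$ ($J{\left(D,x \right)} = \left(7 + D\right) 2 x = 2 x \left(7 + D\right)$)
$J{\left(6,-1 \right)} V{\left(6 \right)} - 2 = 2 \left(-1\right) \left(7 + 6\right) 6 - 2 = 2 \left(-1\right) 13 \cdot 6 - 2 = \left(-26\right) 6 - 2 = -156 - 2 = -158$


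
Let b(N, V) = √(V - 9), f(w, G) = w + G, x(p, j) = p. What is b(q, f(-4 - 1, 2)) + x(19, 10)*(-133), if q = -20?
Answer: -2527 + 2*I*√3 ≈ -2527.0 + 3.4641*I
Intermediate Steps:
f(w, G) = G + w
b(N, V) = √(-9 + V)
b(q, f(-4 - 1, 2)) + x(19, 10)*(-133) = √(-9 + (2 + (-4 - 1))) + 19*(-133) = √(-9 + (2 - 5)) - 2527 = √(-9 - 3) - 2527 = √(-12) - 2527 = 2*I*√3 - 2527 = -2527 + 2*I*√3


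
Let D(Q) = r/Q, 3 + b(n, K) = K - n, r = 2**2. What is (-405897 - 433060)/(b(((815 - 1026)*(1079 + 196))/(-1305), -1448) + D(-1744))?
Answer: 31823316924/62859079 ≈ 506.26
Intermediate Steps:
r = 4
b(n, K) = -3 + K - n (b(n, K) = -3 + (K - n) = -3 + K - n)
D(Q) = 4/Q
(-405897 - 433060)/(b(((815 - 1026)*(1079 + 196))/(-1305), -1448) + D(-1744)) = (-405897 - 433060)/((-3 - 1448 - (815 - 1026)*(1079 + 196)/(-1305)) + 4/(-1744)) = -838957/((-3 - 1448 - (-211*1275)*(-1)/1305) + 4*(-1/1744)) = -838957/((-3 - 1448 - (-269025)*(-1)/1305) - 1/436) = -838957/((-3 - 1448 - 1*17935/87) - 1/436) = -838957/((-3 - 1448 - 17935/87) - 1/436) = -838957/(-144172/87 - 1/436) = -838957/(-62859079/37932) = -838957*(-37932/62859079) = 31823316924/62859079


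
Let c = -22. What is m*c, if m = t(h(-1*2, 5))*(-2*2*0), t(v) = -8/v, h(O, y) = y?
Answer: 0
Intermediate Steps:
m = 0 (m = (-8/5)*(-2*2*0) = (-8*1/5)*(-4*0) = -8/5*0 = 0)
m*c = 0*(-22) = 0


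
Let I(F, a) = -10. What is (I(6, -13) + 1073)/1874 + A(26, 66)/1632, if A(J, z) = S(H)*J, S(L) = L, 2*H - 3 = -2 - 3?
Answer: 421523/764592 ≈ 0.55130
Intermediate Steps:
H = -1 (H = 3/2 + (-2 - 3)/2 = 3/2 + (1/2)*(-5) = 3/2 - 5/2 = -1)
A(J, z) = -J
(I(6, -13) + 1073)/1874 + A(26, 66)/1632 = (-10 + 1073)/1874 - 1*26/1632 = 1063*(1/1874) - 26*1/1632 = 1063/1874 - 13/816 = 421523/764592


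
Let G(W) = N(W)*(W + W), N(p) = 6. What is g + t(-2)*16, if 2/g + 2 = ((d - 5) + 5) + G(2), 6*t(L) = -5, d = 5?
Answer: -358/27 ≈ -13.259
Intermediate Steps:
G(W) = 12*W (G(W) = 6*(W + W) = 6*(2*W) = 12*W)
t(L) = -⅚ (t(L) = (⅙)*(-5) = -⅚)
g = 2/27 (g = 2/(-2 + (((5 - 5) + 5) + 12*2)) = 2/(-2 + ((0 + 5) + 24)) = 2/(-2 + (5 + 24)) = 2/(-2 + 29) = 2/27 ≈ 0.074074)
g + t(-2)*16 = 2/27 - ⅚*16 = 2/27 - 40/3 = -358/27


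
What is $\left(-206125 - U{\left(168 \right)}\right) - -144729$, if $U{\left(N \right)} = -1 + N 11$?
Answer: $-63243$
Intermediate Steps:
$U{\left(N \right)} = -1 + 11 N$
$\left(-206125 - U{\left(168 \right)}\right) - -144729 = \left(-206125 - \left(-1 + 11 \cdot 168\right)\right) - -144729 = \left(-206125 - \left(-1 + 1848\right)\right) + 144729 = \left(-206125 - 1847\right) + 144729 = -207972 + 144729 = -63243$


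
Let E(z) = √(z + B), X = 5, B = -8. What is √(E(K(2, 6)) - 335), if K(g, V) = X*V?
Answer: √(-335 + √22) ≈ 18.174*I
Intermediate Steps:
K(g, V) = 5*V
E(z) = √(-8 + z) (E(z) = √(z - 8) = √(-8 + z))
√(E(K(2, 6)) - 335) = √(√(-8 + 5*6) - 335) = √(√(-8 + 30) - 335) = √(√22 - 335) = √(-335 + √22)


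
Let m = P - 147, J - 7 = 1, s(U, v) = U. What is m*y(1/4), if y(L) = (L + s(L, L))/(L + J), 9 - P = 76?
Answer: -428/33 ≈ -12.970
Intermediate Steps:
P = -67 (P = 9 - 1*76 = 9 - 76 = -67)
J = 8 (J = 7 + 1 = 8)
m = -214 (m = -67 - 147 = -214)
y(L) = 2*L/(8 + L) (y(L) = (L + L)/(L + 8) = (2*L)/(8 + L) = 2*L/(8 + L))
m*y(1/4) = -428/(4*(8 + 1/4)) = -428/(4*(8 + ¼)) = -428/(4*33/4) = -428*4/(4*33) = -214*2/33 = -428/33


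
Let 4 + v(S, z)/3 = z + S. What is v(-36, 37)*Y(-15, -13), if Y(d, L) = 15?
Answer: -135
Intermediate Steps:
v(S, z) = -12 + 3*S + 3*z (v(S, z) = -12 + 3*(z + S) = -12 + 3*(S + z) = -12 + (3*S + 3*z) = -12 + 3*S + 3*z)
v(-36, 37)*Y(-15, -13) = (-12 + 3*(-36) + 3*37)*15 = (-12 - 108 + 111)*15 = -9*15 = -135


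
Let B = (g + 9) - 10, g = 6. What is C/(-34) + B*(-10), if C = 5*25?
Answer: -1825/34 ≈ -53.676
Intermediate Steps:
C = 125
B = 5 (B = (6 + 9) - 10 = 15 - 10 = 5)
C/(-34) + B*(-10) = 125/(-34) + 5*(-10) = 125*(-1/34) - 50 = -125/34 - 50 = -1825/34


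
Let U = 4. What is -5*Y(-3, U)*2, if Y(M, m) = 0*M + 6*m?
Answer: -240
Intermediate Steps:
Y(M, m) = 6*m (Y(M, m) = 0 + 6*m = 6*m)
-5*Y(-3, U)*2 = -30*4*2 = -5*24*2 = -120*2 = -240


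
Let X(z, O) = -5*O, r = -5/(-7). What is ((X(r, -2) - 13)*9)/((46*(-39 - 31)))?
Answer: 27/3220 ≈ 0.0083851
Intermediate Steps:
r = 5/7 (r = -5*(-⅐) = 5/7 ≈ 0.71429)
((X(r, -2) - 13)*9)/((46*(-39 - 31))) = ((-5*(-2) - 13)*9)/((46*(-39 - 31))) = ((10 - 13)*9)/((46*(-70))) = -3*9/(-3220) = -27*(-1/3220) = 27/3220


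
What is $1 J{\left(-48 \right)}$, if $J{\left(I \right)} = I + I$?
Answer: $-96$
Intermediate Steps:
$J{\left(I \right)} = 2 I$
$1 J{\left(-48 \right)} = 1 \cdot 2 \left(-48\right) = 1 \left(-96\right) = -96$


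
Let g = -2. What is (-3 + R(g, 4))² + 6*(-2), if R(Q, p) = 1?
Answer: -8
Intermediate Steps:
(-3 + R(g, 4))² + 6*(-2) = (-3 + 1)² + 6*(-2) = (-2)² - 12 = 4 - 12 = -8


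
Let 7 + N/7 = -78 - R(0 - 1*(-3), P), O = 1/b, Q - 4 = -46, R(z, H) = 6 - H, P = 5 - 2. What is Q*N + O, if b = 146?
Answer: 3777313/146 ≈ 25872.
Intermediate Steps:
P = 3
Q = -42 (Q = 4 - 46 = -42)
O = 1/146 ≈ 0.0068493
N = -616 (N = -49 + 7*(-78 - (6 - 1*3)) = -49 + 7*(-78 - (6 - 3)) = -49 + 7*(-78 - 1*3) = -49 + 7*(-78 - 3) = -49 + 7*(-81) = -49 - 567 = -616)
Q*N + O = -42*(-616) + 1/146 = 25872 + 1/146 = 3777313/146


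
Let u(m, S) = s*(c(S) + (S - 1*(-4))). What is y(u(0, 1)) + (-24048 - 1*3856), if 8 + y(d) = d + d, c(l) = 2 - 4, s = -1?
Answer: -27918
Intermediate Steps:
c(l) = -2
u(m, S) = -2 - S (u(m, S) = -(-2 + (S - 1*(-4))) = -(-2 + (S + 4)) = -(-2 + (4 + S)) = -(2 + S) = -2 - S)
y(d) = -8 + 2*d (y(d) = -8 + (d + d) = -8 + 2*d)
y(u(0, 1)) + (-24048 - 1*3856) = (-8 + 2*(-2 - 1*1)) + (-24048 - 1*3856) = (-8 + 2*(-2 - 1)) + (-24048 - 3856) = (-8 + 2*(-3)) - 27904 = (-8 - 6) - 27904 = -14 - 27904 = -27918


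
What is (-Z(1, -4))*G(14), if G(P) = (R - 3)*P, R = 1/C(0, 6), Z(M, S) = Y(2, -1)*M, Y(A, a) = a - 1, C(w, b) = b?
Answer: -238/3 ≈ -79.333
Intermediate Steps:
Y(A, a) = -1 + a
Z(M, S) = -2*M (Z(M, S) = (-1 - 1)*M = -2*M)
R = 1/6 ≈ 0.16667
G(P) = -17*P/6 (G(P) = (1/6 - 3)*P = -17*P/6)
(-Z(1, -4))*G(14) = (-(-2))*(-17/6*14) = -1*(-2)*(-119/3) = 2*(-119/3) = -238/3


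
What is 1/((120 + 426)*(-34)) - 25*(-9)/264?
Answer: 348053/408408 ≈ 0.85222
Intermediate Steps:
1/((120 + 426)*(-34)) - 25*(-9)/264 = -1/34/546 + 225*(1/264) = (1/546)*(-1/34) + 75/88 = -1/18564 + 75/88 = 348053/408408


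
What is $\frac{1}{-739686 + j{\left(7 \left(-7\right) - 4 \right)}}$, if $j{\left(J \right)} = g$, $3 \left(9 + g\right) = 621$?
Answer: $- \frac{1}{739488} \approx -1.3523 \cdot 10^{-6}$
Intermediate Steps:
$g = 198$ ($g = -9 + \frac{1}{3} \cdot 621 = -9 + 207 = 198$)
$j{\left(J \right)} = 198$
$\frac{1}{-739686 + j{\left(7 \left(-7\right) - 4 \right)}} = \frac{1}{-739686 + 198} = \frac{1}{-739488} = - \frac{1}{739488}$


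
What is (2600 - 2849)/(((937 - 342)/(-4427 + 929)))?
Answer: 871002/595 ≈ 1463.9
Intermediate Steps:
(2600 - 2849)/(((937 - 342)/(-4427 + 929))) = -249/(595/(-3498)) = -249/(595*(-1/3498)) = -249/(-595/3498) = -249*(-3498/595) = 871002/595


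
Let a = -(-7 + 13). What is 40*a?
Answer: -240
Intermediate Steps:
a = -6 (a = -1*6 = -6)
40*a = 40*(-6) = -240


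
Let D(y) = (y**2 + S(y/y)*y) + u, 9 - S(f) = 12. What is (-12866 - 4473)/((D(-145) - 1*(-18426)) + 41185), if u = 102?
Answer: -17339/81173 ≈ -0.21361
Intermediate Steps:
S(f) = -3 (S(f) = 9 - 1*12 = 9 - 12 = -3)
D(y) = 102 + y**2 - 3*y (D(y) = (y**2 - 3*y) + 102 = 102 + y**2 - 3*y)
(-12866 - 4473)/((D(-145) - 1*(-18426)) + 41185) = (-12866 - 4473)/(((102 + (-145)**2 - 3*(-145)) - 1*(-18426)) + 41185) = -17339/(((102 + 21025 + 435) + 18426) + 41185) = -17339/((21562 + 18426) + 41185) = -17339/(39988 + 41185) = -17339/81173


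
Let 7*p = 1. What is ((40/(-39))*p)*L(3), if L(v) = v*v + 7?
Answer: -640/273 ≈ -2.3443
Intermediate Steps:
p = 1/7 (p = (1/7)*1 = 1/7 ≈ 0.14286)
L(v) = 7 + v**2 (L(v) = v**2 + 7 = 7 + v**2)
((40/(-39))*p)*L(3) = ((40/(-39))*(1/7))*(7 + 3**2) = ((40*(-1/39))*(1/7))*(7 + 9) = -40/39*1/7*16 = -40/273*16 = -640/273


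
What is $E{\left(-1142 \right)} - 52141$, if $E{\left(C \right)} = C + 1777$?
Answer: $-51506$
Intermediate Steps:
$E{\left(C \right)} = 1777 + C$
$E{\left(-1142 \right)} - 52141 = \left(1777 - 1142\right) - 52141 = 635 - 52141 = -51506$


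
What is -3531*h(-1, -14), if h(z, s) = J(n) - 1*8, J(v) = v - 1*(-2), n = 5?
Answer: 3531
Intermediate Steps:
J(v) = 2 + v (J(v) = v + 2 = 2 + v)
h(z, s) = -1 (h(z, s) = (2 + 5) - 1*8 = 7 - 8 = -1)
-3531*h(-1, -14) = -3531*(-1) = 3531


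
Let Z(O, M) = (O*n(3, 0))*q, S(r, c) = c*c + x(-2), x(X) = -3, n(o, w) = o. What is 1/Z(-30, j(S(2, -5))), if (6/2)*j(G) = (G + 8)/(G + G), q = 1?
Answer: -1/90 ≈ -0.011111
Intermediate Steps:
S(r, c) = -3 + c**2 (S(r, c) = c*c - 3 = c**2 - 3 = -3 + c**2)
j(G) = (8 + G)/(6*G) (j(G) = ((G + 8)/(G + G))/3 = ((8 + G)/((2*G)))/3 = ((8 + G)*(1/(2*G)))/3 = ((8 + G)/(2*G))/3 = (8 + G)/(6*G))
Z(O, M) = 3*O (Z(O, M) = (O*3)*1 = (3*O)*1 = 3*O)
1/Z(-30, j(S(2, -5))) = 1/(3*(-30)) = 1/(-90) = -1/90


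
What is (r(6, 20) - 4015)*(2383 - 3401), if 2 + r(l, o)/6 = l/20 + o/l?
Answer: 20386468/5 ≈ 4.0773e+6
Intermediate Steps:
r(l, o) = -12 + 3*l/10 + 6*o/l (r(l, o) = -12 + 6*(l/20 + o/l) = -12 + (3*l/10 + 6*o/l) = -12 + 3*l/10 + 6*o/l)
(r(6, 20) - 4015)*(2383 - 3401) = ((-12 + (3/10)*6 + 6*20/6) - 4015)*(2383 - 3401) = ((-12 + 9/5 + 6*20*(1/6)) - 4015)*(-1018) = ((-12 + 9/5 + 20) - 4015)*(-1018) = (49/5 - 4015)*(-1018) = -20026/5*(-1018) = 20386468/5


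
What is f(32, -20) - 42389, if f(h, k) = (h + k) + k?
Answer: -42397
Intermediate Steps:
f(h, k) = h + 2*k
f(32, -20) - 42389 = (32 + 2*(-20)) - 42389 = (32 - 40) - 42389 = -8 - 42389 = -42397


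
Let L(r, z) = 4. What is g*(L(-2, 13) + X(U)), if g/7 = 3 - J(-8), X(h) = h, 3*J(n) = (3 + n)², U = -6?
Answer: 224/3 ≈ 74.667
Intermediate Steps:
J(n) = (3 + n)²/3
g = -112/3 (g = 7*(3 - (3 - 8)²/3) = 7*(3 - (-5)²/3) = 7*(3 - 25/3) = 7*(-16/3) = -112/3 ≈ -37.333)
g*(L(-2, 13) + X(U)) = -112*(4 - 6)/3 = -112/3*(-2) = 224/3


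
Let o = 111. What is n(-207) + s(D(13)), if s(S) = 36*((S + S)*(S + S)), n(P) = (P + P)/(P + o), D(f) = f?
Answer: 389445/16 ≈ 24340.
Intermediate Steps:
n(P) = 2*P/(111 + P) (n(P) = (P + P)/(P + 111) = (2*P)/(111 + P) = 2*P/(111 + P))
s(S) = 144*S² (s(S) = 36*((2*S)*(2*S)) = 36*(4*S²) = 144*S²)
n(-207) + s(D(13)) = 2*(-207)/(111 - 207) + 144*13² = 2*(-207)/(-96) + 144*169 = 2*(-207)*(-1/96) + 24336 = 69/16 + 24336 = 389445/16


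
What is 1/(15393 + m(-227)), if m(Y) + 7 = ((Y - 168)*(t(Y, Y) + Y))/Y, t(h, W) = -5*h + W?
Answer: 1/16571 ≈ 6.0346e-5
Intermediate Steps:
t(h, W) = W - 5*h
m(Y) = 497 - 3*Y (m(Y) = -7 + ((Y - 168)*((Y - 5*Y) + Y))/Y = -7 + ((-168 + Y)*(-4*Y + Y))/Y = -7 + ((-168 + Y)*(-3*Y))/Y = -7 + (-3*Y*(-168 + Y))/Y = -7 + (504 - 3*Y) = 497 - 3*Y)
1/(15393 + m(-227)) = 1/(15393 + (497 - 3*(-227))) = 1/(15393 + (497 + 681)) = 1/(15393 + 1178) = 1/16571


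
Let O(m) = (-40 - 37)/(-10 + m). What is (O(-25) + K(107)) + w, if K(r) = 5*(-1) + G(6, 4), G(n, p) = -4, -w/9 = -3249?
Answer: 146171/5 ≈ 29234.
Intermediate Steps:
w = 29241 (w = -9*(-3249) = 29241)
O(m) = -77/(-10 + m)
K(r) = -9 (K(r) = 5*(-1) - 4 = -5 - 4 = -9)
(O(-25) + K(107)) + w = (-77/(-10 - 25) - 9) + 29241 = (-77/(-35) - 9) + 29241 = (-77*(-1/35) - 9) + 29241 = (11/5 - 9) + 29241 = -34/5 + 29241 = 146171/5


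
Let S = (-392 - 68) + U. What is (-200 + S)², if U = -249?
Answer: 826281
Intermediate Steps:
S = -709 (S = (-392 - 68) - 249 = -460 - 249 = -709)
(-200 + S)² = (-200 - 709)² = (-909)² = 826281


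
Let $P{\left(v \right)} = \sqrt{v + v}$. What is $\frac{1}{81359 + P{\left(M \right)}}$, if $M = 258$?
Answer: $\frac{81359}{6619286365} - \frac{2 \sqrt{129}}{6619286365} \approx 1.2288 \cdot 10^{-5}$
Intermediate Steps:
$P{\left(v \right)} = \sqrt{2} \sqrt{v}$ ($P{\left(v \right)} = \sqrt{2 v} = \sqrt{2} \sqrt{v}$)
$\frac{1}{81359 + P{\left(M \right)}} = \frac{1}{81359 + \sqrt{2} \sqrt{258}} = \frac{1}{81359 + 2 \sqrt{129}}$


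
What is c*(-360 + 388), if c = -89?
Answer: -2492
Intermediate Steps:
c*(-360 + 388) = -89*(-360 + 388) = -89*28 = -2492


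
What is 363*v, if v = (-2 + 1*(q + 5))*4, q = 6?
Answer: 13068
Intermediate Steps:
v = 36 (v = (-2 + 1*(6 + 5))*4 = (-2 + 1*11)*4 = (-2 + 11)*4 = 9*4 = 36)
363*v = 363*36 = 13068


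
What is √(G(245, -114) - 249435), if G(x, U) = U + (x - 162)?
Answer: I*√249466 ≈ 499.47*I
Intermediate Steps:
G(x, U) = -162 + U + x (G(x, U) = U + (-162 + x) = -162 + U + x)
√(G(245, -114) - 249435) = √((-162 - 114 + 245) - 249435) = √(-31 - 249435) = √(-249466) = I*√249466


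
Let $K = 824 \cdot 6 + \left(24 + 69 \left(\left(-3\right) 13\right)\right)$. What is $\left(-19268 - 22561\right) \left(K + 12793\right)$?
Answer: $-630363030$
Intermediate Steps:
$K = 2277$ ($K = 4944 + \left(24 + 69 \left(-39\right)\right) = 4944 + \left(24 - 2691\right) = 4944 - 2667 = 2277$)
$\left(-19268 - 22561\right) \left(K + 12793\right) = \left(-19268 - 22561\right) \left(2277 + 12793\right) = \left(-41829\right) 15070 = -630363030$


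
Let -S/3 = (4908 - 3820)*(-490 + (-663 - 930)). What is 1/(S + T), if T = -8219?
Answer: 1/6790693 ≈ 1.4726e-7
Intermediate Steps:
S = 6798912 (S = -3*(4908 - 3820)*(-490 + (-663 - 930)) = -3264*(-490 - 1593) = -3264*(-2083) = -3*(-2266304) = 6798912)
1/(S + T) = 1/(6798912 - 8219) = 1/6790693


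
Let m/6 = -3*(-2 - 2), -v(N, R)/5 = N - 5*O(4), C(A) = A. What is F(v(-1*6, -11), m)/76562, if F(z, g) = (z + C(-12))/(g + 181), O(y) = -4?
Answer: -41/9685093 ≈ -4.2333e-6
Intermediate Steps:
v(N, R) = -100 - 5*N (v(N, R) = -5*(N - 5*(-4)) = -5*(N + 20) = -5*(20 + N) = -100 - 5*N)
m = 72 (m = 6*(-3*(-2 - 2)) = 6*(-3*(-4)) = 6*12 = 72)
F(z, g) = (-12 + z)/(181 + g) (F(z, g) = (z - 12)/(g + 181) = (-12 + z)/(181 + g))
F(v(-1*6, -11), m)/76562 = ((-12 + (-100 - (-5)*6))/(181 + 72))/76562 = ((-12 + (-100 - 5*(-6)))/253)*(1/76562) = ((-12 + (-100 + 30))/253)*(1/76562) = ((-12 - 70)/253)*(1/76562) = ((1/253)*(-82))*(1/76562) = -82/253*1/76562 = -41/9685093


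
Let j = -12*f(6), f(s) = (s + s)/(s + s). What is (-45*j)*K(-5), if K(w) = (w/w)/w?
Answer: -108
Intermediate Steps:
f(s) = 1 (f(s) = (2*s)/((2*s)) = (2*s)*(1/(2*s)) = 1)
K(w) = 1/w
j = -12 (j = -12*1 = -12)
(-45*j)*K(-5) = -45*(-12)/(-5) = 540*(-1/5) = -108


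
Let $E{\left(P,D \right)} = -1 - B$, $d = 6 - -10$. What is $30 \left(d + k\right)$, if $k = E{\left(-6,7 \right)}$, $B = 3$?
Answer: $360$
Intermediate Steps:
$d = 16$ ($d = 6 + 10 = 16$)
$E{\left(P,D \right)} = -4$ ($E{\left(P,D \right)} = -1 - 3 = -4$)
$k = -4$
$30 \left(d + k\right) = 30 \left(16 - 4\right) = 30 \cdot 12 = 360$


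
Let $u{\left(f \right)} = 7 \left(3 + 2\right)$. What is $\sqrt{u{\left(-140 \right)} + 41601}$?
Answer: $2 \sqrt{10409} \approx 204.05$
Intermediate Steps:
$u{\left(f \right)} = 35$ ($u{\left(f \right)} = 7 \cdot 5 = 35$)
$\sqrt{u{\left(-140 \right)} + 41601} = \sqrt{35 + 41601} = \sqrt{41636} = 2 \sqrt{10409}$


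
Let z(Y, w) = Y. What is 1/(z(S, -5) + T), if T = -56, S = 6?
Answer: -1/50 ≈ -0.020000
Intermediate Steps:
1/(z(S, -5) + T) = 1/(6 - 56) = 1/(-50) = -1/50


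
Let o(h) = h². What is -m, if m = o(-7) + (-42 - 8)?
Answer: 1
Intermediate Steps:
m = -1 (m = (-7)² + (-42 - 8) = 49 - 50 = -1)
-m = -1*(-1) = 1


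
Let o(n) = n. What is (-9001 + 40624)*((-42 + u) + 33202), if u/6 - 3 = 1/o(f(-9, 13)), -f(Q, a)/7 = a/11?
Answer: 95474011236/91 ≈ 1.0492e+9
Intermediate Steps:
f(Q, a) = -7*a/11
u = 1572/91 (u = 18 + 6/((-7/11*13)) = 18 + 6/(-91/11) = 18 + 6*(-11/91) = 18 - 66/91 = 1572/91 ≈ 17.275)
(-9001 + 40624)*((-42 + u) + 33202) = (-9001 + 40624)*((-42 + 1572/91) + 33202) = 31623*(-2250/91 + 33202) = 31623*(3019132/91) = 95474011236/91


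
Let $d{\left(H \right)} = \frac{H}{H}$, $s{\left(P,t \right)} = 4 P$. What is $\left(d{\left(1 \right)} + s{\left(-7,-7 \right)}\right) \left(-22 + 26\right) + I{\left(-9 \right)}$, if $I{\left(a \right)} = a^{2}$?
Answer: $-27$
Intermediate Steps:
$d{\left(H \right)} = 1$
$\left(d{\left(1 \right)} + s{\left(-7,-7 \right)}\right) \left(-22 + 26\right) + I{\left(-9 \right)} = \left(1 + 4 \left(-7\right)\right) \left(-22 + 26\right) + \left(-9\right)^{2} = \left(1 - 28\right) 4 + 81 = \left(-27\right) 4 + 81 = -108 + 81 = -27$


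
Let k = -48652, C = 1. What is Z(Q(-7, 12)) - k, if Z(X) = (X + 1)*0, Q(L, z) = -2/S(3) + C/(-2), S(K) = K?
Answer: 48652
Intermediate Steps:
Q(L, z) = -7/6 (Q(L, z) = -2/3 + 1/(-2) = -2*⅓ + 1*(-½) = -⅔ - ½ = -7/6)
Z(X) = 0 (Z(X) = (1 + X)*0 = 0)
Z(Q(-7, 12)) - k = 0 - 1*(-48652) = 0 + 48652 = 48652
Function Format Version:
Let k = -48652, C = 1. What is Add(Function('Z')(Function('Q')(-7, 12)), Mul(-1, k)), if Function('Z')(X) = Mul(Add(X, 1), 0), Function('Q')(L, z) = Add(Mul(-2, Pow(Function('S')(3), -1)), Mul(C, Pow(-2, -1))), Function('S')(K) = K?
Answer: 48652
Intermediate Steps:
Function('Q')(L, z) = Rational(-7, 6) (Function('Q')(L, z) = Add(Mul(-2, Pow(3, -1)), Mul(1, Pow(-2, -1))) = Add(Mul(-2, Rational(1, 3)), Mul(1, Rational(-1, 2))) = Add(Rational(-2, 3), Rational(-1, 2)) = Rational(-7, 6))
Function('Z')(X) = 0 (Function('Z')(X) = Mul(Add(1, X), 0) = 0)
Add(Function('Z')(Function('Q')(-7, 12)), Mul(-1, k)) = Add(0, Mul(-1, -48652)) = Add(0, 48652) = 48652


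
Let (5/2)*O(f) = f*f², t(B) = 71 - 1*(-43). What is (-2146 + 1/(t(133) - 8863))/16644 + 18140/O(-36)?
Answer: -311657308645/283082084064 ≈ -1.1009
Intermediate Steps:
t(B) = 114 (t(B) = 71 + 43 = 114)
O(f) = 2*f³/5 (O(f) = 2*(f*f²)/5 = 2*f³/5)
(-2146 + 1/(t(133) - 8863))/16644 + 18140/O(-36) = (-2146 + 1/(114 - 8863))/16644 + 18140/(((⅖)*(-36)³)) = (-2146 + 1/(-8749))*(1/16644) + 18140/(((⅖)*(-46656))) = (-2146 - 1/8749)*(1/16644) + 18140/(-93312/5) = -18775355/8749*1/16644 + 18140*(-5/93312) = -18775355/145618356 - 22675/23328 = -311657308645/283082084064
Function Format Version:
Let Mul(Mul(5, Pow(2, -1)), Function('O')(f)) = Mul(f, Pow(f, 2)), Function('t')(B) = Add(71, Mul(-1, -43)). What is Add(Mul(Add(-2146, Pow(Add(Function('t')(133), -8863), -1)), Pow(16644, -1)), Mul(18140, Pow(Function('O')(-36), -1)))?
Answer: Rational(-311657308645, 283082084064) ≈ -1.1009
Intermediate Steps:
Function('t')(B) = 114 (Function('t')(B) = Add(71, 43) = 114)
Function('O')(f) = Mul(Rational(2, 5), Pow(f, 3)) (Function('O')(f) = Mul(Rational(2, 5), Mul(f, Pow(f, 2))) = Mul(Rational(2, 5), Pow(f, 3)))
Add(Mul(Add(-2146, Pow(Add(Function('t')(133), -8863), -1)), Pow(16644, -1)), Mul(18140, Pow(Function('O')(-36), -1))) = Add(Mul(Add(-2146, Pow(Add(114, -8863), -1)), Pow(16644, -1)), Mul(18140, Pow(Mul(Rational(2, 5), Pow(-36, 3)), -1))) = Add(Mul(Add(-2146, Pow(-8749, -1)), Rational(1, 16644)), Mul(18140, Pow(Mul(Rational(2, 5), -46656), -1))) = Add(Mul(Add(-2146, Rational(-1, 8749)), Rational(1, 16644)), Mul(18140, Pow(Rational(-93312, 5), -1))) = Add(Mul(Rational(-18775355, 8749), Rational(1, 16644)), Mul(18140, Rational(-5, 93312))) = Add(Rational(-18775355, 145618356), Rational(-22675, 23328)) = Rational(-311657308645, 283082084064)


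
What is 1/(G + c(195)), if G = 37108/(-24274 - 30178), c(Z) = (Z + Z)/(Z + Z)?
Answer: 13613/4336 ≈ 3.1395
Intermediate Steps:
c(Z) = 1 (c(Z) = (2*Z)/((2*Z)) = (2*Z)*(1/(2*Z)) = 1)
G = -9277/13613 (G = 37108/(-54452) = 37108*(-1/54452) = -9277/13613 ≈ -0.68148)
1/(G + c(195)) = 1/(-9277/13613 + 1) = 1/(4336/13613) = 13613/4336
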